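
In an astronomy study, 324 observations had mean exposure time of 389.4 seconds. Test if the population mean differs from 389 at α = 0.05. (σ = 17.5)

z = (x̄ - μ₀)/(σ/√n) = (389.4 - 389)/(17.5/√324) = 0.411. Critical value: ±1.96. Since |0.411| ≤ 1.96, Fail to reject H₀.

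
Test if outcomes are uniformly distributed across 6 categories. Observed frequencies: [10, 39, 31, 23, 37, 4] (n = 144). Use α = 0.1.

Expected = 24 each. χ² = Σ(O-E)²/E = 43.333. df = 5, critical value = 9.236. Reject H₀.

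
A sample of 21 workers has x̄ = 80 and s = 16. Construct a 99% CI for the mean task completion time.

CI = x̄ ± t*(s/√n) = 80 ± 2.845(16/√21) = (70.07, 89.93)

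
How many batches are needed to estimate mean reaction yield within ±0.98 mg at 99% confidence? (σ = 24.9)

n = (z*σ/E)² = (2.576×24.9/0.98)² = 4283.9 → n = 4284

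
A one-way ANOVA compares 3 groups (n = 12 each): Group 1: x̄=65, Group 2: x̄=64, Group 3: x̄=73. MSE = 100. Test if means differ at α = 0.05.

Grand mean = 67.33. SS_between = 584.0, MS_between = 292.0. F = 2.92, F_crit ≈ 3.285. Fail to reject H₀.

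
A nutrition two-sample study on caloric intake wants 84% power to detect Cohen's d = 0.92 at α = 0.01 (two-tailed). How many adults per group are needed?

z_{α/2} = 2.576, z_β = Φ⁻¹(0.84) = 0.994. For large effect (d = 0.92): n per group = 2(z_{α/2} + z_β)²/d² = 2(2.576 + 0.994)²/0.92² = 30.1 → 31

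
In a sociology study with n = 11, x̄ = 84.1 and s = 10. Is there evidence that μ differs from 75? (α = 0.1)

t = (x̄ - μ₀)/(s/√n) = (84.1 - 75)/(10/√11) = 3.018. df = 10, critical t = ±1.812. Reject H₀.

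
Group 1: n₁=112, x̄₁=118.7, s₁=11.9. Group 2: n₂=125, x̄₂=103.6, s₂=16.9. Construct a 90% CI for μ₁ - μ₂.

Difference = 15.1. SE = √(11.9²/112 + 16.9²/125) = 1.884. CI = (12.0, 18.2)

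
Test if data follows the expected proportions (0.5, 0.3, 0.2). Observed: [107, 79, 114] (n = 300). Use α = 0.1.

Expected: [150.0, 90.0, 60.0]. χ² = 62.271. df = 2, critical = 4.605. Reject H₀.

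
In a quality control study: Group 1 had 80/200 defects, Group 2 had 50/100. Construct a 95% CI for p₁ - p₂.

p̂₁ = 0.4, p̂₂ = 0.5. Difference = -0.1. CI = (-0.219, 0.019)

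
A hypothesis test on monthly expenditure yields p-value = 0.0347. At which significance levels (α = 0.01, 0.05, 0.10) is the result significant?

p = 0.0347. Significant at: α = 0.05, 0.1.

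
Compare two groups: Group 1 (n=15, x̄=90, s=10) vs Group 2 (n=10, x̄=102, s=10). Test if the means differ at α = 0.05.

Pooled sp = 10.0. t = -2.939, df = 23. Critical t = ±2.069. Reject H₀.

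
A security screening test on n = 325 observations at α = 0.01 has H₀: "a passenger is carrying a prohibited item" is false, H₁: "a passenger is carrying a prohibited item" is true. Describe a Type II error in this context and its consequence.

Type II error: failing to reject H₀ when it is false — concluding that a passenger is carrying a prohibited item is not supported when in fact it is. Consequence: letting a prohibited item through — security breach.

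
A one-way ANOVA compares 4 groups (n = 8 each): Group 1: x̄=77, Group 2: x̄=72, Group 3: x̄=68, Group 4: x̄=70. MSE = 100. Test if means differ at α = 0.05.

Grand mean = 71.75. SS_between = 358.0, MS_between = 119.33. F = 1.193, F_crit ≈ 2.947. Fail to reject H₀.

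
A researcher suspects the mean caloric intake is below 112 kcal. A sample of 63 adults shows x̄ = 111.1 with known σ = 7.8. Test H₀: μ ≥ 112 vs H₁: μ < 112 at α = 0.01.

z = -0.916. Critical value: -2.33. Fail to reject H₀.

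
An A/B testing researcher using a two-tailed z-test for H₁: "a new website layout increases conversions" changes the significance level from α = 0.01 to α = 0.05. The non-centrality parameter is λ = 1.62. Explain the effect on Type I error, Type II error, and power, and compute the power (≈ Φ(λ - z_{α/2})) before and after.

Increasing α from 0.01 to 0.05:
• Type I error rate increases (α is the Type I rate by definition).
• Critical value moves from z_{α/2} = 2.576 to 1.96, so power = Φ(λ - z_{α/2}) goes from Φ(1.62 - 2.576) = 0.17 to Φ(1.62 - 1.96) = 0.367.
• Type II error rate β = 1 - power therefore decreases (0.83 → 0.633).
Appropriate when false negatives are costly — here, discarding a layout that would have improved conversions — lost revenue.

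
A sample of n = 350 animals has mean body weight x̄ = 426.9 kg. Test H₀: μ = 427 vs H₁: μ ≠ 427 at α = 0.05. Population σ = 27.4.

z = (x̄ - μ₀)/(σ/√n) = (426.9 - 427)/(27.4/√350) = -0.068. Critical value: ±1.96. Since |-0.068| ≤ 1.96, Fail to reject H₀.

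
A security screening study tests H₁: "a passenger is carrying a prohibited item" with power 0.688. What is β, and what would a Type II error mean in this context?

β = 1 - power = 1 - 0.688 = 0.312. A Type II error is failing to reject H₀ when H₀ is false (false negative) — here, failing to conclude that a passenger is carrying a prohibited item when in fact it is true. Consequence: letting a prohibited item through — security breach.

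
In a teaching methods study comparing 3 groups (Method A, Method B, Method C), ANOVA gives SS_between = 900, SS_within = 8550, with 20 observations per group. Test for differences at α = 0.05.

df_between = 2, df_within = 57. F = MS_between/MS_within = 450.0/150.0 = 3.0. F_crit ≈ 3.159. Fail to reject H₀.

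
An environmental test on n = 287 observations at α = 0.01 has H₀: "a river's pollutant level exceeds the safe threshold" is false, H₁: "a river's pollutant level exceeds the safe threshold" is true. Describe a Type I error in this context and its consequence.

Type I error: rejecting H₀ when it is true — concluding that a river's pollutant level exceeds the safe threshold when in fact it is not. Consequence: shutting down a compliant factory unnecessarily.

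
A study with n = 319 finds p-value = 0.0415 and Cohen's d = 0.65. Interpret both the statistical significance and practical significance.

Statistically significant (p = 0.0415 < 0.05). Cohen's d = 0.65 indicates a medium effect size. Both statistical and practical significance should be considered.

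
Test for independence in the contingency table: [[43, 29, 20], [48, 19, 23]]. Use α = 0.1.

χ² = 2.546. df = 2, critical = 4.605. Fail to reject H₀. No evidence of dependence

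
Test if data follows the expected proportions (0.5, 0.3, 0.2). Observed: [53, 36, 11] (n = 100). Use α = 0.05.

Expected: [50.0, 30.0, 20.0]. χ² = 5.43. df = 2, critical = 5.991. Fail to reject H₀.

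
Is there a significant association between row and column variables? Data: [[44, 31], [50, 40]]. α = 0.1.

χ² = 0.162. df = 1, critical = 2.706. Fail to reject H₀. No evidence of dependence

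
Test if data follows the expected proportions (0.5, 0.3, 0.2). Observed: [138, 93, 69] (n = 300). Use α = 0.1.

Expected: [150.0, 90.0, 60.0]. χ² = 2.41. df = 2, critical = 4.605. Fail to reject H₀.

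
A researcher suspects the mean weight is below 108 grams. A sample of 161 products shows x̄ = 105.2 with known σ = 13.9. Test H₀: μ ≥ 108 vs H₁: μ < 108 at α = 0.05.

z = -2.556. Critical value: -1.645. Reject H₀.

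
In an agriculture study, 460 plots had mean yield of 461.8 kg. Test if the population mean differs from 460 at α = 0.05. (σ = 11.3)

z = (x̄ - μ₀)/(σ/√n) = (461.8 - 460)/(11.3/√460) = 3.416. Critical value: ±1.96. Since |3.416| > 1.96, Reject H₀.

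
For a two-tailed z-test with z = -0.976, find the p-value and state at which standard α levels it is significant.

p = 2·P(Z > |-0.976|) = 2·(1 - Φ(0.976)) ≈ 0.3291. Not significant at any standard level.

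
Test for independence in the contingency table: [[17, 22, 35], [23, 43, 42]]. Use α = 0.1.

χ² = 2.041. df = 2, critical = 4.605. Fail to reject H₀. No evidence of dependence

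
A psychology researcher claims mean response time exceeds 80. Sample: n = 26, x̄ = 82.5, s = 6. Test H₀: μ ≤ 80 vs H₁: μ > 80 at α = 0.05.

t = (82.5 - 80)/(6/√26) = 2.125, df = 25. Critical t = 1.708. Reject H₀.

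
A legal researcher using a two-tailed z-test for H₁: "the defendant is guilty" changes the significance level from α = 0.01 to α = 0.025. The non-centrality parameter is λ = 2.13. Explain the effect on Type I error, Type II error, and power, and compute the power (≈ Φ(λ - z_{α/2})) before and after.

Increasing α from 0.01 to 0.025:
• Type I error rate increases (α is the Type I rate by definition).
• Critical value moves from z_{α/2} = 2.576 to 2.241, so power = Φ(λ - z_{α/2}) goes from Φ(2.13 - 2.576) = 0.328 to Φ(2.13 - 2.241) = 0.456.
• Type II error rate β = 1 - power therefore decreases (0.672 → 0.544).
Appropriate when false negatives are costly — here, acquitting a guilty person.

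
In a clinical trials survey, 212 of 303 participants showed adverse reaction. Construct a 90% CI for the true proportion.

p̂ = 0.7. CI = p̂ ± z*√(p̂(1-p̂)/n) = (0.656, 0.743)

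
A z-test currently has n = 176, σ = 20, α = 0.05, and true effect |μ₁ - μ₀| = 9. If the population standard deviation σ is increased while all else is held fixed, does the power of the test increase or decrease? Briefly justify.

Power decreases: a larger σ inflates the standard error σ/√n, pulling the sampling distribution under H₁ back toward the critical value.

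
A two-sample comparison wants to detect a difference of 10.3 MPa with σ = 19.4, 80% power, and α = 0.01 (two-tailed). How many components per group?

n per group = 2(z_α/2 + z_β)²σ²/d² = 2×(2.576 + 0.84)²×19.4²/10.3² = 82.8 → n = 83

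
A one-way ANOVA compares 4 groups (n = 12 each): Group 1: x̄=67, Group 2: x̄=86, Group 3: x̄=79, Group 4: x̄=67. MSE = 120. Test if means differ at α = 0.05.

Grand mean = 74.75. SS_between = 3177.0, MS_between = 1059.0. F = 8.825, F_crit ≈ 2.816. Reject H₀.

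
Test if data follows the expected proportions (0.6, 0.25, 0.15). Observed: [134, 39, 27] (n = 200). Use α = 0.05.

Expected: [120.0, 50.0, 30.0]. χ² = 4.353. df = 2, critical = 5.991. Fail to reject H₀.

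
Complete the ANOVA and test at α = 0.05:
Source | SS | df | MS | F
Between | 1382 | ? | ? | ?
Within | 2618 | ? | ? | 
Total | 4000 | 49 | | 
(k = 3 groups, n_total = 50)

df_between = 2, df_within = 47. MS_between = 691.0, MS_within = 55.7. F = 12.405, F_crit ≈ 3.195. Reject H₀.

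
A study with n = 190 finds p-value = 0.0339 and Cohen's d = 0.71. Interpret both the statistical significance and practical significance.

Statistically significant (p = 0.0339 < 0.05). Cohen's d = 0.71 indicates a medium effect size. Both statistical and practical significance should be considered.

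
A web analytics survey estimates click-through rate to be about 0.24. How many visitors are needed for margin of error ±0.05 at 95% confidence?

n = z²p(1-p)/E² = 1.96²×0.24×0.76/0.05² = 280.3 → n = 281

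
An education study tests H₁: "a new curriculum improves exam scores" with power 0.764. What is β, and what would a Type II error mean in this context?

β = 1 - power = 1 - 0.764 = 0.236. A Type II error is failing to reject H₀ when H₀ is false (false negative) — here, failing to conclude that a new curriculum improves exam scores when in fact it is true. Consequence: keeping the old curriculum when the new one would have helped students.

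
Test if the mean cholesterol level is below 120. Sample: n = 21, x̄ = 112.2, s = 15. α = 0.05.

t = (112.2 - 120)/(15/√21) = -2.383, df = 20. Critical t = -1.725. Reject H₀.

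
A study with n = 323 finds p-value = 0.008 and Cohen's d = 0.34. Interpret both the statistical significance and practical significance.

Statistically significant (p = 0.008 < 0.05). Cohen's d = 0.34 indicates a small effect size. Both statistical and practical significance should be considered.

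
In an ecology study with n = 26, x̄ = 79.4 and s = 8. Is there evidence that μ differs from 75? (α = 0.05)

t = (x̄ - μ₀)/(s/√n) = (79.4 - 75)/(8/√26) = 2.804. df = 25, critical t = ±2.06. Reject H₀.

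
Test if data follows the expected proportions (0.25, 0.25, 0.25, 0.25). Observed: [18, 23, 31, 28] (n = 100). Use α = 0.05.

Expected: [25.0, 25.0, 25.0, 25.0]. χ² = 3.92. df = 3, critical = 7.815. Fail to reject H₀.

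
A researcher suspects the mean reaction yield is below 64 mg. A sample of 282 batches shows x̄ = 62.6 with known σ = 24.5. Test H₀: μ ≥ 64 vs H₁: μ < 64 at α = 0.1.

z = -0.96. Critical value: -1.28. Fail to reject H₀.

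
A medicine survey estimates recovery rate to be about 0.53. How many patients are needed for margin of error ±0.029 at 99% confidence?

n = z²p(1-p)/E² = 2.576²×0.53×0.47/0.029² = 1965.5 → n = 1966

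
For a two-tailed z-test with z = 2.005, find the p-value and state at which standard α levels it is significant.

p = 2·P(Z > |2.005|) = 2·(1 - Φ(2.005)) ≈ 0.045. Significant at α = 0.1; Significant at α = 0.05.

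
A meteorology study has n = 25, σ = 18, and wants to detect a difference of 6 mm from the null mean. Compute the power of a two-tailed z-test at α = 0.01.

SE = σ/√n = 18/√25 = 3.6. Non-centrality λ = d/SE = 6/3.6 = 1.667. Power ≈ Φ(λ - z_{α/2}) = Φ(1.667 - 2.576) = Φ(-0.909) = 0.182.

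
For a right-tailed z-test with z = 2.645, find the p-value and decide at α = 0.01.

p = P(Z > 2.645) = 1 - Φ(2.645) ≈ 0.0041. Since p < 0.01, reject H₀ (significant) at α = 0.01.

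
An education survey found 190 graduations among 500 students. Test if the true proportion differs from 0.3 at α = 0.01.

p̂ = 0.38, p₀ = 0.3. z = (p̂ - p₀)/√(p₀(1-p₀)/n) = 3.904. Critical: ±2.576. Reject H₀.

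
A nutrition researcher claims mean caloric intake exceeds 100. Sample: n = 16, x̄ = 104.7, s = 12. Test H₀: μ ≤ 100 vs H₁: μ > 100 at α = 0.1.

t = (104.7 - 100)/(12/√16) = 1.567, df = 15. Critical t = 1.341. Reject H₀.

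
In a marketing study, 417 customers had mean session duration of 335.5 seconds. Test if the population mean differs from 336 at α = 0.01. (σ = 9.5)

z = (x̄ - μ₀)/(σ/√n) = (335.5 - 336)/(9.5/√417) = -1.075. Critical value: ±2.576. Since |-1.075| ≤ 2.576, Fail to reject H₀.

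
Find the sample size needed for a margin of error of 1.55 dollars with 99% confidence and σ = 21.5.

n = (z*σ/E)² = (2.576×21.5/1.55)² = 1276.7 → n = 1277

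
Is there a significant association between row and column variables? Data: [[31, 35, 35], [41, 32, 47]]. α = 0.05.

χ² = 1.658. df = 2, critical = 5.991. Fail to reject H₀. No evidence of dependence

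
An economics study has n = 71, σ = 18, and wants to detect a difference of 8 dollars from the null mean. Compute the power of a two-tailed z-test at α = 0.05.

SE = σ/√n = 18/√71 = 2.136. Non-centrality λ = d/SE = 8/2.136 = 3.745. Power ≈ Φ(λ - z_{α/2}) = Φ(3.745 - 1.96) = Φ(1.785) = 0.963.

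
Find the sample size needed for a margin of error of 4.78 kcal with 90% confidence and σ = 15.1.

n = (z*σ/E)² = (1.645×15.1/4.78)² = 27.004 → n = 28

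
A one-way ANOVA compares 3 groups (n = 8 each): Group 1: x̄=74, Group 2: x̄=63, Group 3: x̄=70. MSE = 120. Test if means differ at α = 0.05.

Grand mean = 69.0. SS_between = 496.0, MS_between = 248.0. F = 2.067, F_crit ≈ 3.467. Fail to reject H₀.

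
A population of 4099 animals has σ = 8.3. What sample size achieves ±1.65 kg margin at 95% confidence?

Without FPC: n₀ = (1.96×8.3/1.65)² = 97.208. With FPC: n = n₀N/(n₀+N-1) = 95.0 → n = 95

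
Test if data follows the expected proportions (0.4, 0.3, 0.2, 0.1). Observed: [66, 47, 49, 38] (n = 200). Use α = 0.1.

Expected: [80.0, 60.0, 40.0, 20.0]. χ² = 23.492. df = 3, critical = 6.251. Reject H₀.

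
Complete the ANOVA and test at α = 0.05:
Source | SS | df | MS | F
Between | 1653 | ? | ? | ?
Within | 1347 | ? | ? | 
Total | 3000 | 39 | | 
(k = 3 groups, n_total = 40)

df_between = 2, df_within = 37. MS_between = 826.5, MS_within = 36.41. F = 22.703, F_crit ≈ 3.252. Reject H₀.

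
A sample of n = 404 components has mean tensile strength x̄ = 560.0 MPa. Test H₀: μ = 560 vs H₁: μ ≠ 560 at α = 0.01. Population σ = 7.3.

z = (x̄ - μ₀)/(σ/√n) = (560.0 - 560)/(7.3/√404) = 0.0. Critical value: ±2.576. Since |0.0| ≤ 2.576, Fail to reject H₀.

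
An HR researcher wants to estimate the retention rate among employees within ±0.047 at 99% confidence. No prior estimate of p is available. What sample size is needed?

Conservative approach: use p = 0.5 (maximizes p(1-p) = 0.25). n = z²(0.25)/E² = 2.576²×0.25/0.047² = 751.0 → n = 751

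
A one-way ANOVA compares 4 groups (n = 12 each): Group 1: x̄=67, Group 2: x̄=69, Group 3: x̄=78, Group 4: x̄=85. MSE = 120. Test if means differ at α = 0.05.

Grand mean = 74.75. SS_between = 2505.0, MS_between = 835.0. F = 6.958, F_crit ≈ 2.816. Reject H₀.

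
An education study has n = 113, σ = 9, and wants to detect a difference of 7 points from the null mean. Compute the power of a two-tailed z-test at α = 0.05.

SE = σ/√n = 9/√113 = 0.847. Non-centrality λ = d/SE = 7/0.847 = 8.268. Power ≈ Φ(λ - z_{α/2}) = Φ(8.268 - 1.96) = Φ(6.308) = 1.0.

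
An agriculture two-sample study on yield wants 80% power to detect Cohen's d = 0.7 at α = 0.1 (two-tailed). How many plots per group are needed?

z_{α/2} = 1.645, z_β = Φ⁻¹(0.8) = 0.842. For medium effect (d = 0.7): n per group = 2(z_{α/2} + z_β)²/d² = 2(1.645 + 0.842)²/0.7² = 25.2 → 26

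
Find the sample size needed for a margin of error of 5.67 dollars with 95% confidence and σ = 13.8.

n = (z*σ/E)² = (1.96×13.8/5.67)² = 22.8 → n = 23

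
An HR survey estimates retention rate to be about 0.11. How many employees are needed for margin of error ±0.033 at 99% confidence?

n = z²p(1-p)/E² = 2.576²×0.11×0.89/0.033² = 596.5 → n = 597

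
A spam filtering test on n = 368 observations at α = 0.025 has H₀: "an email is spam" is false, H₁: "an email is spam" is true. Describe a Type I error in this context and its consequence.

Type I error: rejecting H₀ when it is true — concluding that an email is spam when in fact it is not. Consequence: a legitimate email is sent to the spam folder and the user misses it.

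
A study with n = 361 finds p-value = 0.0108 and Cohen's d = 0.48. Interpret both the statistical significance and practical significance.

Statistically significant (p = 0.0108 < 0.05). Cohen's d = 0.48 indicates a small effect size. Both statistical and practical significance should be considered.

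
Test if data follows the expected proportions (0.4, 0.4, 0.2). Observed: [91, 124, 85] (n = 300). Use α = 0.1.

Expected: [120.0, 120.0, 60.0]. χ² = 17.558. df = 2, critical = 4.605. Reject H₀.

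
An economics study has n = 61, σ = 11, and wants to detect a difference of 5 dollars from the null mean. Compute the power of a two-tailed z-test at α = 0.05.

SE = σ/√n = 11/√61 = 1.408. Non-centrality λ = d/SE = 5/1.408 = 3.55. Power ≈ Φ(λ - z_{α/2}) = Φ(3.55 - 1.96) = Φ(1.59) = 0.944.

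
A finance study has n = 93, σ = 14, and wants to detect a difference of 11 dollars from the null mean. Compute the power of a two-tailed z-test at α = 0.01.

SE = σ/√n = 14/√93 = 1.452. Non-centrality λ = d/SE = 11/1.452 = 7.577. Power ≈ Φ(λ - z_{α/2}) = Φ(7.577 - 2.576) = Φ(5.001) = 1.0.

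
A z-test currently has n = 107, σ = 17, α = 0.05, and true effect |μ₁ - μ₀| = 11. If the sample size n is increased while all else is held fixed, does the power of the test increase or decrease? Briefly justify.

Power increases: a larger n shrinks the standard error σ/√n, moving the sampling distribution under H₁ further from the critical value.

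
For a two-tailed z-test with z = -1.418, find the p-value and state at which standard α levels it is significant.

p = 2·P(Z > |-1.418|) = 2·(1 - Φ(1.418)) ≈ 0.1562. Not significant at any standard level.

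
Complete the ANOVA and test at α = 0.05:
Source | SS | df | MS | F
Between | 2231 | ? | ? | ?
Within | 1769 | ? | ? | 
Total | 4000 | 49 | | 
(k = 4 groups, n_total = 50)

df_between = 3, df_within = 46. MS_between = 743.67, MS_within = 38.46. F = 19.338, F_crit ≈ 2.807. Reject H₀.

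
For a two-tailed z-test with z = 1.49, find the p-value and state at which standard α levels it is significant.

p = 2·P(Z > |1.49|) = 2·(1 - Φ(1.49)) ≈ 0.1362. Not significant at any standard level.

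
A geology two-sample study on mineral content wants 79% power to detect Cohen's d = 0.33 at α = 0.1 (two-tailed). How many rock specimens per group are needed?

z_{α/2} = 1.645, z_β = Φ⁻¹(0.79) = 0.806. For small effect (d = 0.33): n per group = 2(z_{α/2} + z_β)²/d² = 2(1.645 + 0.806)²/0.33² = 110.3 → 111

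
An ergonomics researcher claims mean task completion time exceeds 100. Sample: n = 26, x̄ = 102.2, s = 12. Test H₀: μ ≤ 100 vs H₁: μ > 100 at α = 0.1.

t = (102.2 - 100)/(12/√26) = 0.935, df = 25. Critical t = 1.316. Fail to reject H₀.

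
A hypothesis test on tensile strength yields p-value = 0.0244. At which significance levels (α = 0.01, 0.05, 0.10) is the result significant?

p = 0.0244. Significant at: α = 0.05, 0.1.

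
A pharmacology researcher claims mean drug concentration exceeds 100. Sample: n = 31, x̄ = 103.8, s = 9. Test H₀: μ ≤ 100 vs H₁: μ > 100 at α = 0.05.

t = (103.8 - 100)/(9/√31) = 2.351, df = 30. Critical t = 1.697. Reject H₀.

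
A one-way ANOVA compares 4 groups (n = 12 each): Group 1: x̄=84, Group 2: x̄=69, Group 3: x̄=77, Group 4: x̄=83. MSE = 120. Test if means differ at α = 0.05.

Grand mean = 78.25. SS_between = 1713.0, MS_between = 571.0. F = 4.758, F_crit ≈ 2.816. Reject H₀.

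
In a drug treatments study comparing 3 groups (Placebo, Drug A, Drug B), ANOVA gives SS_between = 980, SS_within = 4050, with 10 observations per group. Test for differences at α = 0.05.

df_between = 2, df_within = 27. F = MS_between/MS_within = 490.0/150.0 = 3.267. F_crit ≈ 3.354. Fail to reject H₀.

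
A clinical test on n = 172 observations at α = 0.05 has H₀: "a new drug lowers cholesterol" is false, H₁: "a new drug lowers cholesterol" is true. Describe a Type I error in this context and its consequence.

Type I error: rejecting H₀ when it is true — concluding that a new drug lowers cholesterol when in fact it is not. Consequence: approving an ineffective drug — patients take a useless medication and may skip effective alternatives.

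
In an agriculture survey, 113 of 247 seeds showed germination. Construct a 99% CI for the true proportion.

p̂ = 0.457. CI = p̂ ± z*√(p̂(1-p̂)/n) = (0.376, 0.539)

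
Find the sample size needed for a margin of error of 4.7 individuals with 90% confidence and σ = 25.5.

n = (z*σ/E)² = (1.645×25.5/4.7)² = 79.7 → n = 80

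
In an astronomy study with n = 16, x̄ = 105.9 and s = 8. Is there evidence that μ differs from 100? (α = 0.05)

t = (x̄ - μ₀)/(s/√n) = (105.9 - 100)/(8/√16) = 2.95. df = 15, critical t = ±2.131. Reject H₀.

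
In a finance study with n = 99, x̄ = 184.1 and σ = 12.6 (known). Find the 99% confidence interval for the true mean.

CI = x̄ ± z*(σ/√n) = 184.1 ± 2.576(12.6/√99) = 184.1 ± 3.26 = (180.84, 187.36)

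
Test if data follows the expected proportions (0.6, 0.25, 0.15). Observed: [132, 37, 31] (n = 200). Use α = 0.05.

Expected: [120.0, 50.0, 30.0]. χ² = 4.613. df = 2, critical = 5.991. Fail to reject H₀.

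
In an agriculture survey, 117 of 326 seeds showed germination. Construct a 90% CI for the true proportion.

p̂ = 0.359. CI = p̂ ± z*√(p̂(1-p̂)/n) = (0.315, 0.403)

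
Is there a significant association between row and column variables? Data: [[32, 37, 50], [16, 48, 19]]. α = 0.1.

χ² = 14.737. df = 2, critical = 4.605. Reject H₀. Variables are dependent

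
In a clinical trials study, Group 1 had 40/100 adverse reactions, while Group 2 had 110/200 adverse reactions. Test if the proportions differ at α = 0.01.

p̂₁ = 0.4, p̂₂ = 0.55, pooled p̂ = 0.5. z = -2.449. Critical: ±2.576. Fail to reject H₀.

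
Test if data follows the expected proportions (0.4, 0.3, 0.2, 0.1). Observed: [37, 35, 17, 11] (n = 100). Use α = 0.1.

Expected: [40.0, 30.0, 20.0, 10.0]. χ² = 1.608. df = 3, critical = 6.251. Fail to reject H₀.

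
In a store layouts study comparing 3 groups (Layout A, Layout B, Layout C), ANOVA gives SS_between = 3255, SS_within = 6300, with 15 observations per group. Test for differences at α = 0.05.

df_between = 2, df_within = 42. F = MS_between/MS_within = 1627.5/150.0 = 10.85. F_crit ≈ 3.22. Reject H₀. At least one mean differs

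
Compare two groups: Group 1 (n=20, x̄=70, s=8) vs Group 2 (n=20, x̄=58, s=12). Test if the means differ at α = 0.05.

Pooled sp = 10.2. t = 3.721, df = 38. Critical t = ±2.024. Reject H₀.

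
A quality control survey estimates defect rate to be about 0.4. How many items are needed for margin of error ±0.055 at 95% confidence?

n = z²p(1-p)/E² = 1.96²×0.4×0.6/0.055² = 304.8 → n = 305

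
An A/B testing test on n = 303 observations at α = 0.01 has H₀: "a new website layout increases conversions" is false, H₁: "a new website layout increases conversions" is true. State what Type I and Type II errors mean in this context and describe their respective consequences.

Type I (false positive): concluding that a new website layout increases conversions when it is not — rolling out a layout that doesn't actually help — wasted engineering effort. Type II (false negative): failing to conclude that a new website layout increases conversions when it is — discarding a layout that would have improved conversions — lost revenue. Which is costlier depends on domain priorities and is a judgement call rather than a statistical fact.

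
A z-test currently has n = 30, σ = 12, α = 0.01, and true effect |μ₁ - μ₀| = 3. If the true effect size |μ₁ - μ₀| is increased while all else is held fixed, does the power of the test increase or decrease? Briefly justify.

Power increases: a larger true effect increases the non-centrality λ = |μ₁ - μ₀|/(σ/√n).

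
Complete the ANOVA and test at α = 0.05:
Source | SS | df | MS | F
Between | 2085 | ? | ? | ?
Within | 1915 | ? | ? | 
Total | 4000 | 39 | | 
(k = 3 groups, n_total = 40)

df_between = 2, df_within = 37. MS_between = 1042.5, MS_within = 51.76. F = 20.142, F_crit ≈ 3.252. Reject H₀.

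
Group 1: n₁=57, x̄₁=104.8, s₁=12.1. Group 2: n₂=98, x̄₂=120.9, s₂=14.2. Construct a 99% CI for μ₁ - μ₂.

Difference = -16.1. SE = √(12.1²/57 + 14.2²/98) = 2.151. CI = (-21.64, -10.56)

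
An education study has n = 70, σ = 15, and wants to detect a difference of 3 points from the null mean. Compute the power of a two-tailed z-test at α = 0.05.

SE = σ/√n = 15/√70 = 1.793. Non-centrality λ = d/SE = 3/1.793 = 1.673. Power ≈ Φ(λ - z_{α/2}) = Φ(1.673 - 1.96) = Φ(-0.287) = 0.387.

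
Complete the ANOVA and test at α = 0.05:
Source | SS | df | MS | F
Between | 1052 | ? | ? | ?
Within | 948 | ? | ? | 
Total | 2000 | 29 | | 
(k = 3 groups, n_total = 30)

df_between = 2, df_within = 27. MS_between = 526.0, MS_within = 35.11. F = 14.981, F_crit ≈ 3.354. Reject H₀.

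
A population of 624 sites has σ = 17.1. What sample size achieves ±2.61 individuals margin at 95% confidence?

Without FPC: n₀ = (1.96×17.1/2.61)² = 164.901. With FPC: n = n₀N/(n₀+N-1) = 130.6 → n = 131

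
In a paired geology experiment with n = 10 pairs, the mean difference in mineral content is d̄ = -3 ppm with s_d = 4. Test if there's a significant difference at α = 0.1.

t = d̄/(s_d/√n) = -3/(4/√10) = -2.372. df = 9, critical t = ±1.833. Reject H₀.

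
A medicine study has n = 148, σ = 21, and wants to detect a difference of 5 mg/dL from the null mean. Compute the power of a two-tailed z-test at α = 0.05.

SE = σ/√n = 21/√148 = 1.726. Non-centrality λ = d/SE = 5/1.726 = 2.897. Power ≈ Φ(λ - z_{α/2}) = Φ(2.897 - 1.96) = Φ(0.937) = 0.826.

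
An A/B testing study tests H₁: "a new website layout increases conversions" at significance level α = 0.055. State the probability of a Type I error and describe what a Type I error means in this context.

P(Type I error) = α = 0.055. A Type I error is rejecting H₀ when H₀ is actually true (false positive) — here, concluding that a new website layout increases conversions when in fact this is not the case. Consequence: rolling out a layout that doesn't actually help — wasted engineering effort.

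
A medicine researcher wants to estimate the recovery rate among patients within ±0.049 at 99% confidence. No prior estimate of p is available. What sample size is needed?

Conservative approach: use p = 0.5 (maximizes p(1-p) = 0.25). n = z²(0.25)/E² = 2.576²×0.25/0.049² = 690.9 → n = 691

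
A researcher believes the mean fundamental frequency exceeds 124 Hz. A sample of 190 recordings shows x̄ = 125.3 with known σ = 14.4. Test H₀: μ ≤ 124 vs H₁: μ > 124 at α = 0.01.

z = 1.244. Critical value: 2.33. Fail to reject H₀.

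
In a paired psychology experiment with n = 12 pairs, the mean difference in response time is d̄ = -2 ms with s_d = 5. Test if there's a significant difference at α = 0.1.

t = d̄/(s_d/√n) = -2/(5/√12) = -1.386. df = 11, critical t = ±1.796. Fail to reject H₀.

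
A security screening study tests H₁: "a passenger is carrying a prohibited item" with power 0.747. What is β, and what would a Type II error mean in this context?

β = 1 - power = 1 - 0.747 = 0.253. A Type II error is failing to reject H₀ when H₀ is false (false negative) — here, failing to conclude that a passenger is carrying a prohibited item when in fact it is true. Consequence: letting a prohibited item through — security breach.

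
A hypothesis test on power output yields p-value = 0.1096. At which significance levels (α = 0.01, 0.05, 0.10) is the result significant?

p = 0.1096. Not significant at any of the given levels.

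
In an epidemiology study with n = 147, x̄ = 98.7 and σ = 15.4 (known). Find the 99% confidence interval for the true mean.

CI = x̄ ± z*(σ/√n) = 98.7 ± 2.576(15.4/√147) = 98.7 ± 3.27 = (95.43, 101.97)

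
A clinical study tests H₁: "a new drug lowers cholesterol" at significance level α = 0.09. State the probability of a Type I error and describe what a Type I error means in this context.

P(Type I error) = α = 0.09. A Type I error is rejecting H₀ when H₀ is actually true (false positive) — here, concluding that a new drug lowers cholesterol when in fact this is not the case. Consequence: approving an ineffective drug — patients take a useless medication and may skip effective alternatives.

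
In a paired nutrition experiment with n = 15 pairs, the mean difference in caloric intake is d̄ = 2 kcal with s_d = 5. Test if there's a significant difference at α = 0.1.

t = d̄/(s_d/√n) = 2/(5/√15) = 1.549. df = 14, critical t = ±1.761. Fail to reject H₀.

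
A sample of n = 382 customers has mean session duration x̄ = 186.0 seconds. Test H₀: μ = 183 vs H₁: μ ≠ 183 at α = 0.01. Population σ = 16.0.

z = (x̄ - μ₀)/(σ/√n) = (186.0 - 183)/(16.0/√382) = 3.665. Critical value: ±2.576. Since |3.665| > 2.576, Reject H₀.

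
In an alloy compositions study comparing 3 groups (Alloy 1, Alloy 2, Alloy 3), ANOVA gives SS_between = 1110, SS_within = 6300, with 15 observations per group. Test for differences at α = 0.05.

df_between = 2, df_within = 42. F = MS_between/MS_within = 555.0/150.0 = 3.7. F_crit ≈ 3.22. Reject H₀. At least one mean differs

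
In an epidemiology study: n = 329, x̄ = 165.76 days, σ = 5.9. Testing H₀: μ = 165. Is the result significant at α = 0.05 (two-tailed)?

z = (165.76 - 165)/(5.9/√329) = 2.336. Since |z| > 1.96, significant at α = 0.05.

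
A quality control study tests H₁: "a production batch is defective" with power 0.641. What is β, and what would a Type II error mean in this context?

β = 1 - power = 1 - 0.641 = 0.359. A Type II error is failing to reject H₀ when H₀ is false (false negative) — here, failing to conclude that a production batch is defective when in fact it is true. Consequence: shipping a defective batch — faulty products reach customers.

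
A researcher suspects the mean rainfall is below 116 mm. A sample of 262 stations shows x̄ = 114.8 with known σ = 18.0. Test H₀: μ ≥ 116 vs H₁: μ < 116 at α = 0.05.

z = -1.079. Critical value: -1.645. Fail to reject H₀.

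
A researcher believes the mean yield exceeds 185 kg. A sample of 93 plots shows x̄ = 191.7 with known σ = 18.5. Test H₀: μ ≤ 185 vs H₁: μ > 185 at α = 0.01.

z = 3.493. Critical value: 2.33. Reject H₀.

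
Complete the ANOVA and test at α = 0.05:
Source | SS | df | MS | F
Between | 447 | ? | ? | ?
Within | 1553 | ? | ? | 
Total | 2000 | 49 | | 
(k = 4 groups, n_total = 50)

df_between = 3, df_within = 46. MS_between = 149.0, MS_within = 33.76. F = 4.413, F_crit ≈ 2.807. Reject H₀.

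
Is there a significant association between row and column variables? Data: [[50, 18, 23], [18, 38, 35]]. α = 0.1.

χ² = 24.684. df = 2, critical = 4.605. Reject H₀. Variables are dependent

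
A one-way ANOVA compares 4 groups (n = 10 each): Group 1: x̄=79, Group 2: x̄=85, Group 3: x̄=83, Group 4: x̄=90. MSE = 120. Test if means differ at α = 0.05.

Grand mean = 84.25. SS_between = 627.5, MS_between = 209.17. F = 1.743, F_crit ≈ 2.866. Fail to reject H₀.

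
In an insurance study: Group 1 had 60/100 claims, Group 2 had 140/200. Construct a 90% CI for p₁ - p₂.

p̂₁ = 0.6, p̂₂ = 0.7. Difference = -0.1. CI = (-0.197, -0.003)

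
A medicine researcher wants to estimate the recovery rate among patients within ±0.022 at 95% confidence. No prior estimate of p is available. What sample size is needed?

Conservative approach: use p = 0.5 (maximizes p(1-p) = 0.25). n = z²(0.25)/E² = 1.96²×0.25/0.022² = 1984.3 → n = 1985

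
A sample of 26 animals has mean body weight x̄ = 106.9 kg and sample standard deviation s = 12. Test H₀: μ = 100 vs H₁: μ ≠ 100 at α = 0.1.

t = (x̄ - μ₀)/(s/√n) = (106.9 - 100)/(12/√26) = 2.932. df = 25, critical t = ±1.708. Reject H₀.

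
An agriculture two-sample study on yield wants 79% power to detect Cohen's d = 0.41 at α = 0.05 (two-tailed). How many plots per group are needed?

z_{α/2} = 1.96, z_β = Φ⁻¹(0.79) = 0.806. For small effect (d = 0.41): n per group = 2(z_{α/2} + z_β)²/d² = 2(1.96 + 0.806)²/0.41² = 91.03 → 92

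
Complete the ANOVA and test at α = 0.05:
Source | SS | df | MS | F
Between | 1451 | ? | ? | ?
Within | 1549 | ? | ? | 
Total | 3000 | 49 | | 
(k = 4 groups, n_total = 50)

df_between = 3, df_within = 46. MS_between = 483.67, MS_within = 33.67. F = 14.363, F_crit ≈ 2.807. Reject H₀.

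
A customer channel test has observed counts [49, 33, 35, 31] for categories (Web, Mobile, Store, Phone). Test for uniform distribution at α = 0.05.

Expected = 37 each. χ² = Σ(O-E)²/E = 5.405. df = 3, critical value = 7.815. Fail to reject H₀.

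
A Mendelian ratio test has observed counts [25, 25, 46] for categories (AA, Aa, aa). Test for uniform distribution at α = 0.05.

Expected = 32 each. χ² = Σ(O-E)²/E = 9.188. df = 2, critical value = 5.991. Reject H₀.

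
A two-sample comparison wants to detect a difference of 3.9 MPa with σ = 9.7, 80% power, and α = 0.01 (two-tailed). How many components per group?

n per group = 2(z_α/2 + z_β)²σ²/d² = 2×(2.576 + 0.84)²×9.7²/3.9² = 144.4 → n = 145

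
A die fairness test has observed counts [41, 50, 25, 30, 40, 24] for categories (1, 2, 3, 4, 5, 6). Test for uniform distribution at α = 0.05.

Expected = 35 each. χ² = Σ(O-E)²/E = 15.2. df = 5, critical value = 11.07. Reject H₀.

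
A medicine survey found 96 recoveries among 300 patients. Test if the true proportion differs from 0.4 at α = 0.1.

p̂ = 0.32, p₀ = 0.4. z = (p̂ - p₀)/√(p₀(1-p₀)/n) = -2.828. Critical: ±1.645. Reject H₀.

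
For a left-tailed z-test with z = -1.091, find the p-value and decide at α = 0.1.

p = P(Z < -1.091) = Φ(-1.091) ≈ 0.1376. Since p ≥ 0.1, fail to reject H₀ (not significant) at α = 0.1.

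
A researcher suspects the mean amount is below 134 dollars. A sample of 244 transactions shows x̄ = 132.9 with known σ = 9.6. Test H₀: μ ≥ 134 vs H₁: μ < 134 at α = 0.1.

z = -1.79. Critical value: -1.28. Reject H₀.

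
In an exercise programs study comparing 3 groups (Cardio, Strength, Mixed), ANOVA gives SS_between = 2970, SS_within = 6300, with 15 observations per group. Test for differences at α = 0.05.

df_between = 2, df_within = 42. F = MS_between/MS_within = 1485.0/150.0 = 9.9. F_crit ≈ 3.22. Reject H₀. At least one mean differs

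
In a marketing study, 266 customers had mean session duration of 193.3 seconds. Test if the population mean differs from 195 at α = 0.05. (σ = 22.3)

z = (x̄ - μ₀)/(σ/√n) = (193.3 - 195)/(22.3/√266) = -1.243. Critical value: ±1.96. Since |-1.243| ≤ 1.96, Fail to reject H₀.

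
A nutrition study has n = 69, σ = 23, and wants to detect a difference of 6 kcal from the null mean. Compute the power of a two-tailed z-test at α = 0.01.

SE = σ/√n = 23/√69 = 2.769. Non-centrality λ = d/SE = 6/2.769 = 2.167. Power ≈ Φ(λ - z_{α/2}) = Φ(2.167 - 2.576) = Φ(-0.409) = 0.341.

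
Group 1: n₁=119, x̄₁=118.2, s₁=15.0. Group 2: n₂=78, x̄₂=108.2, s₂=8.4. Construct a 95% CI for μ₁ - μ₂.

Difference = 10.0. SE = √(15.0²/119 + 8.4²/78) = 1.672. CI = (6.72, 13.28)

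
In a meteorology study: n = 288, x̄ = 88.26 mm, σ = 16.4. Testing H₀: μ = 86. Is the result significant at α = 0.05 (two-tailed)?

z = (88.26 - 86)/(16.4/√288) = 2.339. Since |z| > 1.96, significant at α = 0.05.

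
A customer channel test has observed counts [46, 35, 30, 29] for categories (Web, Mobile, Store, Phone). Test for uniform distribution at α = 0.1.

Expected = 35 each. χ² = Σ(O-E)²/E = 5.2. df = 3, critical value = 6.251. Fail to reject H₀.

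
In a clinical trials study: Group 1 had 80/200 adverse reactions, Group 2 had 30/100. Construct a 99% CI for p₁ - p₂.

p̂₁ = 0.4, p̂₂ = 0.3. Difference = 0.1. CI = (-0.048, 0.248)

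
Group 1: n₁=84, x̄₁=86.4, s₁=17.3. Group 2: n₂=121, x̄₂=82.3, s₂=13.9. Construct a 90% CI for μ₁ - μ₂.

Difference = 4.1. SE = √(17.3²/84 + 13.9²/121) = 2.272. CI = (0.36, 7.84)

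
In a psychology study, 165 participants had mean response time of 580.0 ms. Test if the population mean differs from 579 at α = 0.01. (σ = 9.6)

z = (x̄ - μ₀)/(σ/√n) = (580.0 - 579)/(9.6/√165) = 1.338. Critical value: ±2.576. Since |1.338| ≤ 2.576, Fail to reject H₀.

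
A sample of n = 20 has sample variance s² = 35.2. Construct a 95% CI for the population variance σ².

df = 19. χ²_{0.025} = 32.852, χ²_{0.975} = 8.907. CI for σ² = ((n-1)s²/χ²_{α/2}, (n-1)s²/χ²_{1-α/2}) = (19·35.2/32.852, 19·35.2/8.907) = (20.36, 75.09)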